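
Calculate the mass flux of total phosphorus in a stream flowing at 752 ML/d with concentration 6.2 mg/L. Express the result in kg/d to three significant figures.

4660 kg/d

752 ML/d = 8.704 m³/s.
Mass flux = Q·C = 8.704 m³/s × 6.2 g/m³ = 53.96 g/s.
= 53.96 g/s × 86.4 = 4662 kg/d.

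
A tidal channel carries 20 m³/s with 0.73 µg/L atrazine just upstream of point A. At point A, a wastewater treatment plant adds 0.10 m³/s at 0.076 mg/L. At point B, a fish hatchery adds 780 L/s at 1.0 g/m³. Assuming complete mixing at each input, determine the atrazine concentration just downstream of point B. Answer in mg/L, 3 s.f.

0.73 µg/L = 0.00073 mg/L.
After input A: C = (20·0.00073 + 0.1·0.076) / 20.1 = 0.001104 mg/L.
780 L/s = 0.78 m³/s.
After input B: C = (20.1·0.001104 + 0.78·1) / 20.88 = 0.03842 mg/L.

0.0384 mg/L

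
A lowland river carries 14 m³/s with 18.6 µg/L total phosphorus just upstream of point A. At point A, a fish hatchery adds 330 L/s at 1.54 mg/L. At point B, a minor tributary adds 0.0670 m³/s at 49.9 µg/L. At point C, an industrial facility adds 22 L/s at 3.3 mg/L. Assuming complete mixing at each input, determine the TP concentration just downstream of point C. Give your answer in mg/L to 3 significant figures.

18.6 µg/L = 0.0186 mg/L.
330 L/s = 0.33 m³/s.
After input A: C = (14·0.0186 + 0.33·1.54) / 14.33 = 0.05364 mg/L.
49.9 µg/L = 0.0499 mg/L.
After input B: C = (14.33·0.05364 + 0.067·0.0499) / 14.4 = 0.05362 mg/L.
22 L/s = 0.022 m³/s.
After input C: C = (14.4·0.05362 + 0.022·3.3) / 14.42 = 0.05857 mg/L.

0.0586 mg/L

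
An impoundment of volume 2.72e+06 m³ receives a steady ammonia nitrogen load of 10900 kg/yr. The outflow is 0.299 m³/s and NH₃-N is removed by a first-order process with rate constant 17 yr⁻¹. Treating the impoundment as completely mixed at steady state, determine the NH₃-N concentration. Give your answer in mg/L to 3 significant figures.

Outflow Q = 0.299 m³/s × 3.156e+07 s/yr = 9.436e+06 m³/yr.
Steady-state CSTR mass balance: W = Q·C + k·V·C, so C = W/(Q + kV).
Q + kV = 9.436e+06 + 17·2.72e+06 = 5.568e+07 m³/yr.
C = 10900/5.568e+07 = 0.0001958 kg/m³ = 0.1958 mg/L.

0.196 mg/L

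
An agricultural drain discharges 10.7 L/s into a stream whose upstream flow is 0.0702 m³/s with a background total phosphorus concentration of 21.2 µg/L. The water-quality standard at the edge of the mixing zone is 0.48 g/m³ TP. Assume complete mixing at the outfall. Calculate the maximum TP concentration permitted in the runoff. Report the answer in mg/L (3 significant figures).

10.7 L/s = 0.0107 m³/s.
21.2 µg/L = 0.0212 mg/L.
Mass balance: 0.48·0.0809 = 0.0107·Cₑ + 0.0702·0.0212.
Cₑ = (0.03883 − 0.001488) / 0.0107 = 3.49 mg/L.

3.49 mg/L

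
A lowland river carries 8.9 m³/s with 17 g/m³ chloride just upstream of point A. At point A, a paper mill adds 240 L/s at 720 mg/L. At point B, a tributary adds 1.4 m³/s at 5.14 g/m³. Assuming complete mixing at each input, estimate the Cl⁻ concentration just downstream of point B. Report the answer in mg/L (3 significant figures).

31.4 mg/L

240 L/s = 0.24 m³/s.
After input A: C = (8.9·17 + 0.24·720) / 9.14 = 35.46 mg/L.
After input B: C = (9.14·35.46 + 1.4·5.14) / 10.54 = 31.43 mg/L.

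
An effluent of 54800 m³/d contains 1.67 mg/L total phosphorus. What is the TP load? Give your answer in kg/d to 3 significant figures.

54800 m³/d = 0.6343 m³/s.
Mass flux = Q·C = 0.6343 m³/s × 1.67 g/m³ = 1.059 g/s.
= 1.059 g/s × 86.4 = 91.52 kg/d.

91.5 kg/d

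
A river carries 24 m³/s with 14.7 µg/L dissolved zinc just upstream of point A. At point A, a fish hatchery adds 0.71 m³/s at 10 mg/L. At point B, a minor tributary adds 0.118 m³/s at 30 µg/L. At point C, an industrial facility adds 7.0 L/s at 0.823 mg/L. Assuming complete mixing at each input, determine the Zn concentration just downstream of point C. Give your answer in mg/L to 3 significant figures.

0.300 mg/L

14.7 µg/L = 0.0147 mg/L.
After input A: C = (24·0.0147 + 0.71·10) / 24.71 = 0.3016 mg/L.
30 µg/L = 0.03 mg/L.
After input B: C = (24.71·0.3016 + 0.118·0.03) / 24.83 = 0.3003 mg/L.
7.0 L/s = 0.007 m³/s.
After input C: C = (24.83·0.3003 + 0.007·0.823) / 24.84 = 0.3005 mg/L.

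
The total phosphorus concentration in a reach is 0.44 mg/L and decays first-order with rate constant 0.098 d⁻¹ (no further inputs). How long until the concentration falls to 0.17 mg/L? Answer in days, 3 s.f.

t = ln(C₀/C)/k = ln(0.44/0.17)/0.098 = 0.951/0.098 = 9.704 d.

9.70 d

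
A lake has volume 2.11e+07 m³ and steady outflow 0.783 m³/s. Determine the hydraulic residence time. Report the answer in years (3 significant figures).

Q = 0.783 m³/s × 3.156e+07 s/yr = 2.471e+07 m³/yr.
Hydraulic residence time τ = V/Q = 2.11e+07/2.471e+07 = 0.8539 yr.

0.854 yr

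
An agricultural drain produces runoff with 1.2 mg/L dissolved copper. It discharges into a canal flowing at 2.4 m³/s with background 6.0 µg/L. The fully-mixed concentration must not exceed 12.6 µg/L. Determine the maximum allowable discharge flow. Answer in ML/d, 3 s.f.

1.15 ML/d

6.0 µg/L = 0.006 mg/L.
12.6 µg/L = 0.0126 mg/L.
Mass balance at complete mixing: C_std·(Q_w + Q_r) = Q_w·C_e + Q_r·C_b.
Rearranging, Q_w = Q_r·(C_std − C_b)/(C_e − C_std) = 2.4·(0.0126 − 0.006) / (1.2 − 0.0126) = 0.01334 m³/s.
= 1.153 ML/d.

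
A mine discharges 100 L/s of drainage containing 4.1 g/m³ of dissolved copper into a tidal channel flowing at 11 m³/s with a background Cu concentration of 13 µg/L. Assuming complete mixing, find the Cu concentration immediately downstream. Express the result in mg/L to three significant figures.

100 L/s = 0.1 m³/s.
13 µg/L = 0.013 mg/L.
Flow-weighted mixing gives C = (0.1·4.1 + 11·0.013) / (0.1 + 11) = 0.553/11.1 = 0.04982 mg/L.

0.0498 mg/L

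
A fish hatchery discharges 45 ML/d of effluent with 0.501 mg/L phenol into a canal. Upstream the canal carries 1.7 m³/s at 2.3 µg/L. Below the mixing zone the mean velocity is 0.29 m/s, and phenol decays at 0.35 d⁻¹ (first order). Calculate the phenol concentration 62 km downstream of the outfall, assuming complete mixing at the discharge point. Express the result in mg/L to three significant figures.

0.0502 mg/L

45 ML/d = 0.5208 m³/s.
2.3 µg/L = 0.0023 mg/L.
After complete mixing, C₀ = (0.5208·0.501 + 1.7·0.0023) / 2.221 = 0.1193 mg/L.
Travel time t = 6.2e+04 m / 0.29 m/s = 2.138e+05 s = 2.474 d.
C = 0.1193·exp(−0.35·2.474) = 0.1193·0.4206 = 0.05016 mg/L.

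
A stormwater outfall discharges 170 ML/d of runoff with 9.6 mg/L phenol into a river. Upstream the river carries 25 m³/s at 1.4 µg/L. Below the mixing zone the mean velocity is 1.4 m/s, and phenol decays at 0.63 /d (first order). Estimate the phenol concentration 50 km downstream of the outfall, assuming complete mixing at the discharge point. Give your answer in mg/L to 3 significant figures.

0.541 mg/L

170 ML/d = 1.968 m³/s.
1.4 µg/L = 0.0014 mg/L.
After complete mixing, C₀ = (1.968·9.6 + 25·0.0014) / 26.97 = 0.7017 mg/L.
Travel time t = 5e+04 m / 1.4 m/s = 3.571e+04 s = 0.4134 d.
C = 0.7017·exp(−0.63·0.4134) = 0.7017·0.7707 = 0.5408 mg/L.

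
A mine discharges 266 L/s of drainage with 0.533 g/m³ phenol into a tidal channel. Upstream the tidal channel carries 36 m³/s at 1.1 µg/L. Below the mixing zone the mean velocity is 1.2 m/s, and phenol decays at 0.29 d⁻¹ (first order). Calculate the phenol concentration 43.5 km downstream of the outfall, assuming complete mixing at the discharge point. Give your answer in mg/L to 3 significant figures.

266 L/s = 0.266 m³/s.
1.1 µg/L = 0.0011 mg/L.
After complete mixing, C₀ = (0.266·0.533 + 36·0.0011) / 36.27 = 0.005001 mg/L.
Travel time t = 4.35e+04 m / 1.2 m/s = 3.625e+04 s = 0.4196 d.
C = 0.005001·exp(−0.29·0.4196) = 0.005001·0.8854 = 0.004428 mg/L.

0.00443 mg/L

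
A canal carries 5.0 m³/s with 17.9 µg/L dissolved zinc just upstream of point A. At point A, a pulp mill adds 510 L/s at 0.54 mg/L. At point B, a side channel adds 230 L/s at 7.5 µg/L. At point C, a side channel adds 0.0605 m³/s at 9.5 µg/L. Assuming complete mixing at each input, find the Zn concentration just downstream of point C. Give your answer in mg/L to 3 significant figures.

0.0633 mg/L

17.9 µg/L = 0.0179 mg/L.
510 L/s = 0.51 m³/s.
After input A: C = (5·0.0179 + 0.51·0.54) / 5.51 = 0.06623 mg/L.
230 L/s = 0.23 m³/s.
7.5 µg/L = 0.0075 mg/L.
After input B: C = (5.51·0.06623 + 0.23·0.0075) / 5.74 = 0.06387 mg/L.
9.5 µg/L = 0.0095 mg/L.
After input C: C = (5.74·0.06387 + 0.0605·0.0095) / 5.801 = 0.0633 mg/L.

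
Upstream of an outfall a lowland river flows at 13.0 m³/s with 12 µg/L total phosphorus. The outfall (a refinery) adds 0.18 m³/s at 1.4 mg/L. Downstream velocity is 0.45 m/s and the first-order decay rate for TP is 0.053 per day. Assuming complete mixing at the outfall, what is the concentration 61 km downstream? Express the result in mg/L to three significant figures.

0.0285 mg/L

12 µg/L = 0.012 mg/L.
After complete mixing, C₀ = (0.18·1.4 + 13·0.012) / 13.18 = 0.03096 mg/L.
Travel time t = 6.1e+04 m / 0.45 m/s = 1.356e+05 s = 1.569 d.
C = 0.03096·exp(−0.053·1.569) = 0.03096·0.9202 = 0.02849 mg/L.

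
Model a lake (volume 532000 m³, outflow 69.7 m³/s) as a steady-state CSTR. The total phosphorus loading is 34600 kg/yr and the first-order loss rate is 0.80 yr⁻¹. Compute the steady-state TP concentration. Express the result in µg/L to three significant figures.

15.7 µg/L

Outflow Q = 69.7 m³/s × 3.156e+07 s/yr = 2.2e+09 m³/yr.
Steady-state CSTR mass balance: W = Q·C + k·V·C, so C = W/(Q + kV).
Q + kV = 2.2e+09 + 0.80·532000 = 2.2e+09 m³/yr.
C = 34600/2.2e+09 = 1.573e-05 kg/m³ = 0.01573 mg/L = 15.73 µg/L.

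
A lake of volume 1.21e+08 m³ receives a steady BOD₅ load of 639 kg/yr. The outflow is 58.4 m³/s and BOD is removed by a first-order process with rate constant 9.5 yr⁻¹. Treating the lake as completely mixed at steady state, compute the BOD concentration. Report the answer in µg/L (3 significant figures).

0.214 µg/L

Outflow Q = 58.4 m³/s × 3.156e+07 s/yr = 1.843e+09 m³/yr.
Steady-state CSTR mass balance: W = Q·C + k·V·C, so C = W/(Q + kV).
Q + kV = 1.843e+09 + 9.5·1.21e+08 = 2.992e+09 m³/yr.
C = 639/2.992e+09 = 2.135e-07 kg/m³ = 0.0002135 mg/L = 0.2135 µg/L.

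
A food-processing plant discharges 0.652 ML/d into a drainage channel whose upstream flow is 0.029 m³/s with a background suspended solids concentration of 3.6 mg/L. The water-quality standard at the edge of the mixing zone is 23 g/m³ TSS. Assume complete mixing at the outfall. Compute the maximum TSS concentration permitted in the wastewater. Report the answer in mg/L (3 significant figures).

0.652 ML/d = 0.007546 m³/s.
Mass balance: 23·0.03655 = 0.007546·Cₑ + 0.029·3.6.
Cₑ = (0.8406 − 0.1044) / 0.007546 = 97.55 mg/L.

97.6 mg/L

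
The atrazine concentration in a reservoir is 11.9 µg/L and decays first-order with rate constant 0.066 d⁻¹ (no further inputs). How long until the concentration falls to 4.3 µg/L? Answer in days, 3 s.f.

15.4 d

t = ln(C₀/C)/k = ln(11.9/4.3)/0.066 = 1.018/0.066 = 15.42 d.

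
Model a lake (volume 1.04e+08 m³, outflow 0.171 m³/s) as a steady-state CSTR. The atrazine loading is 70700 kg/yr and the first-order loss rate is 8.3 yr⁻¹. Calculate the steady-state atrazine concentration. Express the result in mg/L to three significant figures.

0.0814 mg/L

Outflow Q = 0.171 m³/s × 3.156e+07 s/yr = 5.396e+06 m³/yr.
Steady-state CSTR mass balance: W = Q·C + k·V·C, so C = W/(Q + kV).
Q + kV = 5.396e+06 + 8.3·1.04e+08 = 8.686e+08 m³/yr.
C = 70700/8.686e+08 = 8.14e-05 kg/m³ = 0.0814 mg/L.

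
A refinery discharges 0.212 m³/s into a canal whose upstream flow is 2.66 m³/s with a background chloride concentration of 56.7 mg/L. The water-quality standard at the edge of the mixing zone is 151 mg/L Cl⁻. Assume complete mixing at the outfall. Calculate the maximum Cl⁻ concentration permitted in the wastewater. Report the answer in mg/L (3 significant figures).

Mass balance: 151·2.872 = 0.212·Cₑ + 2.66·56.7.
Cₑ = (433.7 − 150.8) / 0.212 = 1334 mg/L.

1330 mg/L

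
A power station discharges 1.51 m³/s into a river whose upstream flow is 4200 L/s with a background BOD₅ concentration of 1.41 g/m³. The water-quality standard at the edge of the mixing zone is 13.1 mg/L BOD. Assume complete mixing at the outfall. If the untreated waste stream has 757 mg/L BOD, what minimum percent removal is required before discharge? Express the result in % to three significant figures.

4200 L/s = 4.2 m³/s.
Mass balance: 13.1·5.71 = 1.51·Cₑ + 4.2·1.41.
Cₑ = (74.8 − 5.922) / 1.51 = 45.62 mg/L.
Required removal = 1 − 45.62/757 = 93.97 %.

94.0 %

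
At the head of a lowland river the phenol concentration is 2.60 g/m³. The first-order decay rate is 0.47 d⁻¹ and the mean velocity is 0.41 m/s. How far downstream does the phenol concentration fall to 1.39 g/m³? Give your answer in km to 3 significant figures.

47.2 km

From C = C₀·e^(−kt), t = ln(C₀/C)/k = ln(2.60/1.39)/0.47 = 0.6262/0.47 = 1.332 d.
Distance = v·t = 0.41 m/s × 1.151e+05 s = 4.72e+04 m = 47.2 km.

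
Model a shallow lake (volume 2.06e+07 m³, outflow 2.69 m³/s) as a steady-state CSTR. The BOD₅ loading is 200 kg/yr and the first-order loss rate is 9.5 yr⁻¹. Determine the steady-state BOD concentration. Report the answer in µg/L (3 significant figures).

0.713 µg/L

Outflow Q = 2.69 m³/s × 3.156e+07 s/yr = 8.489e+07 m³/yr.
Steady-state CSTR mass balance: W = Q·C + k·V·C, so C = W/(Q + kV).
Q + kV = 8.489e+07 + 9.5·2.06e+07 = 2.806e+08 m³/yr.
C = 200/2.806e+08 = 7.128e-07 kg/m³ = 0.0007128 mg/L = 0.7128 µg/L.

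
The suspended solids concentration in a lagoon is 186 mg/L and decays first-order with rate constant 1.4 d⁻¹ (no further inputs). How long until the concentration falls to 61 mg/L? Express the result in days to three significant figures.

t = ln(C₀/C)/k = ln(186/61)/1.4 = 1.115/1.4 = 0.7963 d.

0.796 d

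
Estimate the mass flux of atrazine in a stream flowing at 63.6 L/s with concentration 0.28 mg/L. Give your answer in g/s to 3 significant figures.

0.0178 g/s

63.6 L/s = 0.0636 m³/s.
Mass flux = Q·C = 0.0636 m³/s × 0.28 g/m³ = 0.01781 g/s.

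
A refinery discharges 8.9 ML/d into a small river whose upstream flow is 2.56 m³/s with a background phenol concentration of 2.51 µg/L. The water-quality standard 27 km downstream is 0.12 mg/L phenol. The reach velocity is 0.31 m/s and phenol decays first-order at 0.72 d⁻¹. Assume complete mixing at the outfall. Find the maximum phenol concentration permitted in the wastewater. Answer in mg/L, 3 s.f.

8.9 ML/d = 0.103 m³/s.
2.51 µg/L = 0.00251 mg/L.
Travel time to the compliance point: t = 2.7e+04/0.31 = 8.71e+04 s = 1.008 d; decay factor exp(−0.72·1.008) = 0.4839.
So the concentration just after mixing may be at most 0.12/0.4839 = 0.248 mg/L.
Mass balance: 0.248·2.663 = 0.103·Cₑ + 2.56·0.00251.
Cₑ = (0.6603 − 0.006426) / 0.103 = 6.348 mg/L.

6.35 mg/L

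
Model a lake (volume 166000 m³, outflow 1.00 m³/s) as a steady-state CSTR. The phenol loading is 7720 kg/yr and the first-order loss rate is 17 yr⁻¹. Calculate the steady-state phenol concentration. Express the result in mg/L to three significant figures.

Outflow Q = 1.00 m³/s × 3.156e+07 s/yr = 3.156e+07 m³/yr.
Steady-state CSTR mass balance: W = Q·C + k·V·C, so C = W/(Q + kV).
Q + kV = 3.156e+07 + 17·166000 = 3.438e+07 m³/yr.
C = 7720/3.438e+07 = 0.0002246 kg/m³ = 0.2246 mg/L.

0.225 mg/L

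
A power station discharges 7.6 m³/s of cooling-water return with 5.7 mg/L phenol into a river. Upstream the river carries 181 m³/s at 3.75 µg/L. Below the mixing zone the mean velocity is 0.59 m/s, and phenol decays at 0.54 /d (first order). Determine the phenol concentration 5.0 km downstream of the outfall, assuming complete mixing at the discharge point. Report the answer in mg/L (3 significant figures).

3.75 µg/L = 0.00375 mg/L.
After complete mixing, C₀ = (7.6·5.7 + 181·0.00375) / 188.6 = 0.2333 mg/L.
Travel time t = 5000 m / 0.59 m/s = 8475 s = 0.09809 d.
C = 0.2333·exp(−0.54·0.09809) = 0.2333·0.9484 = 0.2213 mg/L.

0.221 mg/L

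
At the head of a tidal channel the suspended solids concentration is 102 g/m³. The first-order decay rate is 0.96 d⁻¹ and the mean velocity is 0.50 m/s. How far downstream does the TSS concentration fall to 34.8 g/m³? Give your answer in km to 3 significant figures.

48.4 km

From C = C₀·e^(−kt), t = ln(C₀/C)/k = ln(102/34.8)/0.96 = 1.075/0.96 = 1.12 d.
Distance = v·t = 0.50 m/s × 9.678e+04 s = 4.839e+04 m = 48.39 km.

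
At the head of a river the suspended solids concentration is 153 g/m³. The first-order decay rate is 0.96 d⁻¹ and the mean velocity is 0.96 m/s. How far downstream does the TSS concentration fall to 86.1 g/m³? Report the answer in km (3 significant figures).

From C = C₀·e^(−kt), t = ln(C₀/C)/k = ln(153/86.1)/0.96 = 0.5749/0.96 = 0.5989 d.
Distance = v·t = 0.96 m/s × 5.174e+04 s = 4.967e+04 m = 49.67 km.

49.7 km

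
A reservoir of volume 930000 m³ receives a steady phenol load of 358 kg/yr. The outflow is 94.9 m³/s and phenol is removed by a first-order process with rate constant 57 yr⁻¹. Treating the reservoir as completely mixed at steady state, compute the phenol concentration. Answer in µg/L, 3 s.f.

Outflow Q = 94.9 m³/s × 3.156e+07 s/yr = 2.995e+09 m³/yr.
Steady-state CSTR mass balance: W = Q·C + k·V·C, so C = W/(Q + kV).
Q + kV = 2.995e+09 + 57·930000 = 3.048e+09 m³/yr.
C = 358/3.048e+09 = 1.175e-07 kg/m³ = 0.0001175 mg/L = 0.1175 µg/L.

0.117 µg/L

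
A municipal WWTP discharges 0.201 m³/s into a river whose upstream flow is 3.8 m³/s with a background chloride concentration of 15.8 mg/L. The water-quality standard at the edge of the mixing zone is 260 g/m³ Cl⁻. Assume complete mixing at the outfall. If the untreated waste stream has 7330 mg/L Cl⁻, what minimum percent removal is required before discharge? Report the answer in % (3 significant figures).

Mass balance: 260·4.001 = 0.201·Cₑ + 3.8·15.8.
Cₑ = (1040 − 60.04) / 0.201 = 4877 mg/L.
Required removal = 1 − 4877/7330 = 33.47 %.

33.5 %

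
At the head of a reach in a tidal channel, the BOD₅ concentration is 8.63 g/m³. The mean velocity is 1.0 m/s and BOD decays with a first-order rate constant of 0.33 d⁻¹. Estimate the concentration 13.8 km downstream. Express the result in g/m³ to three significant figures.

8.19 g/m³

Travel time t = 13.8 km / 1.0 m/s = 1.38e+04/1.0 = 1.38e+04 s = 0.1597 d.
First-order decay: C = 8.63·exp(−0.33·0.1597) = 8.63·0.9487 = 8.187 g/m³.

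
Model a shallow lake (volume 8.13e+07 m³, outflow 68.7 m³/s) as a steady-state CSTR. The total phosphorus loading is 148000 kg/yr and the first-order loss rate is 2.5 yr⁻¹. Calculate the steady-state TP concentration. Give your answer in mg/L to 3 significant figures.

Outflow Q = 68.7 m³/s × 3.156e+07 s/yr = 2.168e+09 m³/yr.
Steady-state CSTR mass balance: W = Q·C + k·V·C, so C = W/(Q + kV).
Q + kV = 2.168e+09 + 2.5·8.13e+07 = 2.371e+09 m³/yr.
C = 148000/2.371e+09 = 6.241e-05 kg/m³ = 0.06241 mg/L.

0.0624 mg/L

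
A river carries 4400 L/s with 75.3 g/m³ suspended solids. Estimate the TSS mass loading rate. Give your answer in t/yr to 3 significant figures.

4400 L/s = 4.4 m³/s.
Mass flux = Q·C = 4.4 m³/s × 75.3 g/m³ = 331.3 g/s.
= 331.3 g/s × 31.56 = 1.046e+04 t/yr.

10500 t/yr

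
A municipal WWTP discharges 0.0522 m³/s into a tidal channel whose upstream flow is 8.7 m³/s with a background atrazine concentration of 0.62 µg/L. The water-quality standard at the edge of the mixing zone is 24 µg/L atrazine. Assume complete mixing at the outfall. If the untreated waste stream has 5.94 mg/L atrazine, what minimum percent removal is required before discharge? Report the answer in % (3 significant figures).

0.62 µg/L = 0.00062 mg/L.
24 µg/L = 0.024 mg/L.
Mass balance: 0.024·8.752 = 0.0522·Cₑ + 8.7·0.00062.
Cₑ = (0.2101 − 0.005394) / 0.0522 = 3.921 mg/L.
Required removal = 1 − 3.921/5.94 = 34 %.

34.0 %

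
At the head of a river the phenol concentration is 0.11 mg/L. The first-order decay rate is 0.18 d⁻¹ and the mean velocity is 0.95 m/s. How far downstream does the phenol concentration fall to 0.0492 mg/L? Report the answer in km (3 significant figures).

From C = C₀·e^(−kt), t = ln(C₀/C)/k = ln(0.11/0.0492)/0.18 = 0.8046/0.18 = 4.47 d.
Distance = v·t = 0.95 m/s × 3.862e+05 s = 3.669e+05 m = 366.9 km.

367 km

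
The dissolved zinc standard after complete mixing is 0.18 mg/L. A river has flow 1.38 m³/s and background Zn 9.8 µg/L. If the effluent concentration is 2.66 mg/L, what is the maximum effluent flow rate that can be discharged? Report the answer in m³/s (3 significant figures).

9.8 µg/L = 0.0098 mg/L.
Mass balance at complete mixing: C_std·(Q_w + Q_r) = Q_w·C_e + Q_r·C_b.
Rearranging, Q_w = Q_r·(C_std − C_b)/(C_e − C_std) = 1.38·(0.18 − 0.0098) / (2.66 − 0.18) = 0.09471 m³/s.

0.0947 m³/s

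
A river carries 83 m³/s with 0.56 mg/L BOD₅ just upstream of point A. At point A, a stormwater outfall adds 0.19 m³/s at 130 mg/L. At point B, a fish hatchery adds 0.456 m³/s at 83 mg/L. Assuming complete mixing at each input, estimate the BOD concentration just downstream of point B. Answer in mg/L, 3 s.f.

After input A: C = (83·0.56 + 0.19·130) / 83.19 = 0.8556 mg/L.
After input B: C = (83.19·0.8556 + 0.456·83) / 83.65 = 1.303 mg/L.

1.30 mg/L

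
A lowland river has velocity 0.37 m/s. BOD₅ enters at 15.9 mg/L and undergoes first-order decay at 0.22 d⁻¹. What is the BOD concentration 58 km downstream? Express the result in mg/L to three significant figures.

Travel time t = 58 km / 0.37 m/s = 5.8e+04/0.37 = 1.568e+05 s = 1.814 d.
First-order decay: C = 15.9·exp(−0.22·1.814) = 15.9·0.6709 = 10.67 mg/L.

10.7 mg/L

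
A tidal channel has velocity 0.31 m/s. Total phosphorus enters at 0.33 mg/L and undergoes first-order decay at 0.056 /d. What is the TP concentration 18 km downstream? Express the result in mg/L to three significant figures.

Travel time t = 18 km / 0.31 m/s = 1.8e+04/0.31 = 5.806e+04 s = 0.672 d.
First-order decay: C = 0.33·exp(−0.056·0.672) = 0.33·0.9631 = 0.3178 mg/L.

0.318 mg/L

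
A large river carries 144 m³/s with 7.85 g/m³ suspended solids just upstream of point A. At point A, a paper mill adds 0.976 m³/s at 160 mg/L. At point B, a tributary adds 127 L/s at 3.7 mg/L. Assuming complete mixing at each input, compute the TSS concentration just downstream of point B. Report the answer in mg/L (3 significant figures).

8.87 mg/L

After input A: C = (144·7.85 + 0.976·160) / 145 = 8.874 mg/L.
127 L/s = 0.127 m³/s.
After input B: C = (145·8.874 + 0.127·3.7) / 145.1 = 8.87 mg/L.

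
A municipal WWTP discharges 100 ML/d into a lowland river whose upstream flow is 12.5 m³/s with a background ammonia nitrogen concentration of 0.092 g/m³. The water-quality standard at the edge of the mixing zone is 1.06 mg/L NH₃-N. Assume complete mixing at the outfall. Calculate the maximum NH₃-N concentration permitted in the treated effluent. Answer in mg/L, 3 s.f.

11.5 mg/L

100 ML/d = 1.157 m³/s.
Mass balance: 1.06·13.66 = 1.157·Cₑ + 12.5·0.092.
Cₑ = (14.48 − 1.15) / 1.157 = 11.51 mg/L.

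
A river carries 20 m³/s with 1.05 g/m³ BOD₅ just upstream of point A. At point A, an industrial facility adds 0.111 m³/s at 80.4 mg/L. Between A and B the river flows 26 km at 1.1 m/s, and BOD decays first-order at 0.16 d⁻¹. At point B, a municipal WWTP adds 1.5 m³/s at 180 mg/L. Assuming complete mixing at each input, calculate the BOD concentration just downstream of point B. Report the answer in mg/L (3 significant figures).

After input A: C = (20·1.05 + 0.111·80.4) / 20.11 = 1.488 mg/L.
Over the 26 km reach to input B (t = 2.364e+04 s = 0.2736 d), decay gives C = 1.488·exp(−0.16·0.2736) = 1.424 mg/L.
After input B: C = (20.11·1.424 + 1.5·180) / 21.61 = 13.82 mg/L.

13.8 mg/L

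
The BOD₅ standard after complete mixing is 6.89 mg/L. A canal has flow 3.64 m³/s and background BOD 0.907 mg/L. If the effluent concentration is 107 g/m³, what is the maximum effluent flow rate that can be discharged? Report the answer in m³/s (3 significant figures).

Mass balance at complete mixing: C_std·(Q_w + Q_r) = Q_w·C_e + Q_r·C_b.
Rearranging, Q_w = Q_r·(C_std − C_b)/(C_e − C_std) = 3.64·(6.89 − 0.907) / (107 − 6.89) = 0.2175 m³/s.

0.218 m³/s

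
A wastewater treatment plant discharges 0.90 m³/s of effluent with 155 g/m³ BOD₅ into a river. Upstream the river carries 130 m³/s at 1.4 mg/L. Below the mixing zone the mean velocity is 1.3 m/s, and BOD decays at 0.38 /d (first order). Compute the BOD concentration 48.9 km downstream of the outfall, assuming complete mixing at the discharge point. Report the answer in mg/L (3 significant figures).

2.08 mg/L

After complete mixing, C₀ = (0.9·155 + 130·1.4) / 130.9 = 2.456 mg/L.
Travel time t = 4.89e+04 m / 1.3 m/s = 3.762e+04 s = 0.4354 d.
C = 2.456·exp(−0.38·0.4354) = 2.456·0.8475 = 2.082 mg/L.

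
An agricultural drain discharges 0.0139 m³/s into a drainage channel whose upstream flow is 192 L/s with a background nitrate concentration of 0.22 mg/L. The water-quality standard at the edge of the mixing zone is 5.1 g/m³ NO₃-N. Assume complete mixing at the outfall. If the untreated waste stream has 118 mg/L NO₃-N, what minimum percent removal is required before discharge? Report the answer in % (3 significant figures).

192 L/s = 0.192 m³/s.
Mass balance: 5.1·0.2059 = 0.0139·Cₑ + 0.192·0.22.
Cₑ = (1.05 − 0.04224) / 0.0139 = 72.51 mg/L.
Required removal = 1 − 72.51/118 = 38.55 %.

38.6 %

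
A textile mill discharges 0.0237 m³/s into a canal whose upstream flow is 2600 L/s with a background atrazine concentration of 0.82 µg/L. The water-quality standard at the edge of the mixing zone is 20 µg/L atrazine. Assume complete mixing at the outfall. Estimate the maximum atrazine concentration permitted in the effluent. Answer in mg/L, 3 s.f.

2.12 mg/L

2600 L/s = 2.6 m³/s.
0.82 µg/L = 0.00082 mg/L.
20 µg/L = 0.02 mg/L.
Mass balance: 0.02·2.624 = 0.0237·Cₑ + 2.6·0.00082.
Cₑ = (0.05247 − 0.002132) / 0.0237 = 2.124 mg/L.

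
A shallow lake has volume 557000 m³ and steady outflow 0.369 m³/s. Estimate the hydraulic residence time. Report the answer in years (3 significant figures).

Q = 0.369 m³/s × 3.156e+07 s/yr = 1.164e+07 m³/yr.
Hydraulic residence time τ = V/Q = 557000/1.164e+07 = 0.04783 yr.

0.0478 yr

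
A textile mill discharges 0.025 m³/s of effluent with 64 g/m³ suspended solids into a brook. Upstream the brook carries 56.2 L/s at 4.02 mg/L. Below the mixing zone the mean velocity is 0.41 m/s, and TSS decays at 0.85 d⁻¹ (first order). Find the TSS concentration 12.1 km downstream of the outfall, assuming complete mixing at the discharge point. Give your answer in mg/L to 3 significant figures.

16.8 mg/L

56.2 L/s = 0.0562 m³/s.
After complete mixing, C₀ = (0.025·64 + 0.0562·4.02) / 0.0812 = 22.49 mg/L.
Travel time t = 1.21e+04 m / 0.41 m/s = 2.951e+04 s = 0.3416 d.
C = 22.49·exp(−0.85·0.3416) = 22.49·0.748 = 16.82 mg/L.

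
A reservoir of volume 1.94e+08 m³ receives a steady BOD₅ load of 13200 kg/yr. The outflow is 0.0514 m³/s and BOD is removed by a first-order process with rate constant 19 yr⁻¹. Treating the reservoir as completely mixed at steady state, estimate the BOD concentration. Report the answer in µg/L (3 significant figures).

3.58 µg/L

Outflow Q = 0.0514 m³/s × 3.156e+07 s/yr = 1.622e+06 m³/yr.
Steady-state CSTR mass balance: W = Q·C + k·V·C, so C = W/(Q + kV).
Q + kV = 1.622e+06 + 19·1.94e+08 = 3.688e+09 m³/yr.
C = 13200/3.688e+09 = 3.58e-06 kg/m³ = 0.00358 mg/L = 3.58 µg/L.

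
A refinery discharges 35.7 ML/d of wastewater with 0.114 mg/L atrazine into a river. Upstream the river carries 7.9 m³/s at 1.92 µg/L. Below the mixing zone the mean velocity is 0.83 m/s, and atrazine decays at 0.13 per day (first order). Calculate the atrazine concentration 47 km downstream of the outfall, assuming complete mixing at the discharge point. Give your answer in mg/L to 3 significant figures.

35.7 ML/d = 0.4132 m³/s.
1.92 µg/L = 0.00192 mg/L.
After complete mixing, C₀ = (0.4132·0.114 + 7.9·0.00192) / 8.313 = 0.007491 mg/L.
Travel time t = 4.7e+04 m / 0.83 m/s = 5.663e+04 s = 0.6554 d.
C = 0.007491·exp(−0.13·0.6554) = 0.007491·0.9183 = 0.006879 mg/L.

0.00688 mg/L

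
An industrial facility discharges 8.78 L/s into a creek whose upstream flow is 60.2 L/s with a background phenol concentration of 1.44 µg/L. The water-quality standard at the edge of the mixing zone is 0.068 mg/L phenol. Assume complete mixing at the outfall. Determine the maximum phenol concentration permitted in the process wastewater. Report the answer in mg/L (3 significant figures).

8.78 L/s = 0.00878 m³/s.
60.2 L/s = 0.0602 m³/s.
1.44 µg/L = 0.00144 mg/L.
Mass balance: 0.068·0.06898 = 0.00878·Cₑ + 0.0602·0.00144.
Cₑ = (0.004691 − 8.669e-05) / 0.00878 = 0.5244 mg/L.

0.524 mg/L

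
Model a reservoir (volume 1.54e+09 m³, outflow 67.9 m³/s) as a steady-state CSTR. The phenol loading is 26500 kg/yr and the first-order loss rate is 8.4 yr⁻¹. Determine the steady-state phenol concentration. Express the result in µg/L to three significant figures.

Outflow Q = 67.9 m³/s × 3.156e+07 s/yr = 2.143e+09 m³/yr.
Steady-state CSTR mass balance: W = Q·C + k·V·C, so C = W/(Q + kV).
Q + kV = 2.143e+09 + 8.4·1.54e+09 = 1.508e+10 m³/yr.
C = 26500/1.508e+10 = 1.757e-06 kg/m³ = 0.001757 mg/L = 1.757 µg/L.

1.76 µg/L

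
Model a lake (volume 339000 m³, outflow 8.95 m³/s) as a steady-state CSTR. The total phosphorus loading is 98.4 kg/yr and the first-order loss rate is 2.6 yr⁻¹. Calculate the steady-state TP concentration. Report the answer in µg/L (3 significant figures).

Outflow Q = 8.95 m³/s × 3.156e+07 s/yr = 2.824e+08 m³/yr.
Steady-state CSTR mass balance: W = Q·C + k·V·C, so C = W/(Q + kV).
Q + kV = 2.824e+08 + 2.6·339000 = 2.833e+08 m³/yr.
C = 98.4/2.833e+08 = 3.473e-07 kg/m³ = 0.0003473 mg/L = 0.3473 µg/L.

0.347 µg/L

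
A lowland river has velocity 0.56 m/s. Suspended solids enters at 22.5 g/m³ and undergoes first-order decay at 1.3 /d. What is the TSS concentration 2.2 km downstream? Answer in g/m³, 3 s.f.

21.2 g/m³

Travel time t = 2.2 km / 0.56 m/s = 2200/0.56 = 3929 s = 0.04547 d.
First-order decay: C = 22.5·exp(−1.3·0.04547) = 22.5·0.9426 = 21.21 g/m³.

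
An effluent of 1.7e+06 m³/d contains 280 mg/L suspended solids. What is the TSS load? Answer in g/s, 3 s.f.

5510 g/s

1.7e+06 m³/d = 19.68 m³/s.
Mass flux = Q·C = 19.68 m³/s × 280 g/m³ = 5509 g/s.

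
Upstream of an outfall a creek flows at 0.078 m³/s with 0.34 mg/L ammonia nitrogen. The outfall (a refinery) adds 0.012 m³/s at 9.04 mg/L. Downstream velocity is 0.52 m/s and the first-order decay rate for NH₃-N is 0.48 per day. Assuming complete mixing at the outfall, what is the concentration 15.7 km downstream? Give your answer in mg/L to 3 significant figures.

After complete mixing, C₀ = (0.012·9.04 + 0.078·0.34) / 0.09 = 1.5 mg/L.
Travel time t = 1.57e+04 m / 0.52 m/s = 3.019e+04 s = 0.3494 d.
C = 1.5·exp(−0.48·0.3494) = 1.5·0.8456 = 1.268 mg/L.

1.27 mg/L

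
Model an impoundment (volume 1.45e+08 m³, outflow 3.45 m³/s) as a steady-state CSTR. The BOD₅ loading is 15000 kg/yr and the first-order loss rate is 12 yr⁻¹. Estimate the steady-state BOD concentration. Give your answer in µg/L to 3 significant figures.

Outflow Q = 3.45 m³/s × 3.156e+07 s/yr = 1.089e+08 m³/yr.
Steady-state CSTR mass balance: W = Q·C + k·V·C, so C = W/(Q + kV).
Q + kV = 1.089e+08 + 12·1.45e+08 = 1.849e+09 m³/yr.
C = 15000/1.849e+09 = 8.113e-06 kg/m³ = 0.008113 mg/L = 8.113 µg/L.

8.11 µg/L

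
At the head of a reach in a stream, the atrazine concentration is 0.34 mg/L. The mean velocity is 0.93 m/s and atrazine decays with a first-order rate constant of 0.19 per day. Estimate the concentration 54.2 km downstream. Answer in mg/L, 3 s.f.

0.299 mg/L

Travel time t = 54.2 km / 0.93 m/s = 5.42e+04/0.93 = 5.828e+04 s = 0.6745 d.
First-order decay: C = 0.34·exp(−0.19·0.6745) = 0.34·0.8797 = 0.2991 mg/L.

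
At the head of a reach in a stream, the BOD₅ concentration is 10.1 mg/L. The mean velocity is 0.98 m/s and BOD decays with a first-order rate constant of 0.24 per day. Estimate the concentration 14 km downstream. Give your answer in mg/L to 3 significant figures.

9.71 mg/L

Travel time t = 14 km / 0.98 m/s = 1.4e+04/0.98 = 1.429e+04 s = 0.1653 d.
First-order decay: C = 10.1·exp(−0.24·0.1653) = 10.1·0.9611 = 9.707 mg/L.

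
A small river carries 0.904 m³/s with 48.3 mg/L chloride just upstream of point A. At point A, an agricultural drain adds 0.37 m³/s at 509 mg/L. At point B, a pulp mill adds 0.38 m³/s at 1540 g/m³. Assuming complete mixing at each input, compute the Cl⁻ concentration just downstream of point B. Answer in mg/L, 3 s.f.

494 mg/L

After input A: C = (0.904·48.3 + 0.37·509) / 1.274 = 182.1 mg/L.
After input B: C = (1.274·182.1 + 0.38·1540) / 1.654 = 494.1 mg/L.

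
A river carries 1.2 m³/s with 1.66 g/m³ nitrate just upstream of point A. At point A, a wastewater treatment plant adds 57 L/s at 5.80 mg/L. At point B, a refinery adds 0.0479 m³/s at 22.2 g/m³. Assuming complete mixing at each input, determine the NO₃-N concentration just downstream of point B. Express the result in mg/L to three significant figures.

57 L/s = 0.057 m³/s.
After input A: C = (1.2·1.66 + 0.057·5.8) / 1.257 = 1.848 mg/L.
After input B: C = (1.257·1.848 + 0.0479·22.2) / 1.305 = 2.595 mg/L.

2.59 mg/L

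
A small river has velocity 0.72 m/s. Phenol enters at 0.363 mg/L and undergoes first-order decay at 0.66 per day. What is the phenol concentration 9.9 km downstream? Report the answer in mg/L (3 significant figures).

0.327 mg/L

Travel time t = 9.9 km / 0.72 m/s = 9900/0.72 = 1.375e+04 s = 0.1591 d.
First-order decay: C = 0.363·exp(−0.66·0.1591) = 0.363·0.9003 = 0.3268 mg/L.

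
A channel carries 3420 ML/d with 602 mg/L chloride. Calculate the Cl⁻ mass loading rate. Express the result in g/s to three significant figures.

23800 g/s

3420 ML/d = 39.58 m³/s.
Mass flux = Q·C = 39.58 m³/s × 602 g/m³ = 2.383e+04 g/s.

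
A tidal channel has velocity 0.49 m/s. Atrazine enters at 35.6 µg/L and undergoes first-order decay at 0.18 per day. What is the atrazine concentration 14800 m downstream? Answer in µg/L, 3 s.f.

33.4 µg/L

Travel time t = 14800 m / 0.49 m/s = 1.48e+04/0.49 = 3.02e+04 s = 0.3496 d.
First-order decay: C = 35.6·exp(−0.18·0.3496) = 35.6·0.939 = 33.43 µg/L.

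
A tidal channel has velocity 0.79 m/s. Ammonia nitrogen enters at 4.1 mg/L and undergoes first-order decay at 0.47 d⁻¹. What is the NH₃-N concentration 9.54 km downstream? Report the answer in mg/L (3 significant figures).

3.84 mg/L

Travel time t = 9.54 km / 0.79 m/s = 9540/0.79 = 1.208e+04 s = 0.1398 d.
First-order decay: C = 4.1·exp(−0.47·0.1398) = 4.1·0.9364 = 3.839 mg/L.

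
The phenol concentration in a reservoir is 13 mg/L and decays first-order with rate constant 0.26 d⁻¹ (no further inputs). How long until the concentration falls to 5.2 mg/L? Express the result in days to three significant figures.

3.52 d

t = ln(C₀/C)/k = ln(13/5.2)/0.26 = 0.9163/0.26 = 3.524 d.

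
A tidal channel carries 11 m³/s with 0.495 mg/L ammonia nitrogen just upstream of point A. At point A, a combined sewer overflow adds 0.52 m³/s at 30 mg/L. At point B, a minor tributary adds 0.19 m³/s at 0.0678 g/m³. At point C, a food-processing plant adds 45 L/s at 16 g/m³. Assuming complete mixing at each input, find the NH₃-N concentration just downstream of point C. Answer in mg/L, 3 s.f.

1.85 mg/L

After input A: C = (11·0.495 + 0.52·30) / 11.52 = 1.827 mg/L.
After input B: C = (11.52·1.827 + 0.19·0.0678) / 11.71 = 1.798 mg/L.
45 L/s = 0.045 m³/s.
After input C: C = (11.71·1.798 + 0.045·16) / 11.75 = 1.853 mg/L.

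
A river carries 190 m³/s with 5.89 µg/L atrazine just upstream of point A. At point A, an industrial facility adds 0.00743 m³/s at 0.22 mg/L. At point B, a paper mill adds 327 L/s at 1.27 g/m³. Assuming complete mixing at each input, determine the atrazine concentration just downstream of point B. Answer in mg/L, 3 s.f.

0.00807 mg/L

5.89 µg/L = 0.00589 mg/L.
After input A: C = (190·0.00589 + 0.00743·0.22) / 190 = 0.005898 mg/L.
327 L/s = 0.327 m³/s.
After input B: C = (190·0.005898 + 0.327·1.27) / 190.3 = 0.00807 mg/L.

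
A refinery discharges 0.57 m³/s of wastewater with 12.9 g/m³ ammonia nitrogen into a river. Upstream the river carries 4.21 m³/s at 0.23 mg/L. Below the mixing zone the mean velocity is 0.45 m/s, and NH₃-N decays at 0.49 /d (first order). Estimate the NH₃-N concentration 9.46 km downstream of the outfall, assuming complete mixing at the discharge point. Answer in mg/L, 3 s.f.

1.55 mg/L

After complete mixing, C₀ = (0.57·12.9 + 4.21·0.23) / 4.78 = 1.741 mg/L.
Travel time t = 9460 m / 0.45 m/s = 2.102e+04 s = 0.2433 d.
C = 1.741·exp(−0.49·0.2433) = 1.741·0.8876 = 1.545 mg/L.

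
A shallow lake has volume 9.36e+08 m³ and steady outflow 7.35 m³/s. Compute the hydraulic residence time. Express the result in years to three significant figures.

Q = 7.35 m³/s × 3.156e+07 s/yr = 2.319e+08 m³/yr.
Hydraulic residence time τ = V/Q = 9.36e+08/2.319e+08 = 4.035 yr.

4.04 yr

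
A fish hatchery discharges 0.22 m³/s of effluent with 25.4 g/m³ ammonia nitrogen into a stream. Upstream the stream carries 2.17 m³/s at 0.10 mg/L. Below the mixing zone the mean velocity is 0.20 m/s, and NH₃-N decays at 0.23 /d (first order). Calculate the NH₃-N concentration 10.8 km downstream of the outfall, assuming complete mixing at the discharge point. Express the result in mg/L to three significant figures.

2.10 mg/L

After complete mixing, C₀ = (0.22·25.4 + 2.17·0.1) / 2.39 = 2.429 mg/L.
Travel time t = 1.08e+04 m / 0.20 m/s = 5.4e+04 s = 0.625 d.
C = 2.429·exp(−0.23·0.625) = 2.429·0.8661 = 2.104 mg/L.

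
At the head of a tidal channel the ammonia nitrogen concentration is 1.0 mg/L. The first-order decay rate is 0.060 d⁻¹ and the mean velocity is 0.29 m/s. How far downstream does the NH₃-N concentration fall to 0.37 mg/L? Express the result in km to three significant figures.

From C = C₀·e^(−kt), t = ln(C₀/C)/k = ln(1.0/0.37)/0.060 = 0.9943/0.060 = 16.57 d.
Distance = v·t = 0.29 m/s × 1.432e+06 s = 4.152e+05 m = 415.2 km.

415 km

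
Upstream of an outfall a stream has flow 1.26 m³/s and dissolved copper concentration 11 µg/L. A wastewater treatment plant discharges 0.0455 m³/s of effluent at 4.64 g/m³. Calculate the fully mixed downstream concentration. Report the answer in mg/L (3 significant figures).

11 µg/L = 0.011 mg/L.
Conservation of mass across the mixing zone: C = (0.0455·4.64 + 1.26·0.011) / (0.0455 + 1.26) = 0.225/1.306 = 0.1723 mg/L.

0.172 mg/L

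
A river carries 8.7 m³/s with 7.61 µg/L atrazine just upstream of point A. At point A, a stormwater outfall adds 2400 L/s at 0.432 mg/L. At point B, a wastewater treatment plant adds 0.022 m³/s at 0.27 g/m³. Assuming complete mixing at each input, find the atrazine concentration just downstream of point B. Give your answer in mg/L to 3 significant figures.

7.61 µg/L = 0.00761 mg/L.
2400 L/s = 2.4 m³/s.
After input A: C = (8.7·0.00761 + 2.4·0.432) / 11.1 = 0.09937 mg/L.
After input B: C = (11.1·0.09937 + 0.022·0.27) / 11.12 = 0.09971 mg/L.

0.0997 mg/L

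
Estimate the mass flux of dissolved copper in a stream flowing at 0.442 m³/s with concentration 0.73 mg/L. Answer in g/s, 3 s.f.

Mass flux = Q·C = 0.442 m³/s × 0.73 g/m³ = 0.3227 g/s.

0.323 g/s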